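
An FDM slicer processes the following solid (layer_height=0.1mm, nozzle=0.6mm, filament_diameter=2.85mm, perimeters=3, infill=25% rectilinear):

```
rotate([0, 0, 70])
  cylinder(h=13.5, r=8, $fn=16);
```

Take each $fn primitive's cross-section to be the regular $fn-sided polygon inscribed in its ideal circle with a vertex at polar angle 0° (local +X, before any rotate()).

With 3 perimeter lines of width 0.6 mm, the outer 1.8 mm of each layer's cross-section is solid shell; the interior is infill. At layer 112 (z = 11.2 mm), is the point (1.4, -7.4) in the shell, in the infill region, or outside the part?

At z = 11.2 mm: the r=8 cylinder gives a regular 16-gon of circumradius 8 (constant along its height); (rotated 70° about Z; rotation is an isometry so areas/perimeters/island counts are preserved). Overall, the cross-section is a single solid region. Undo the 70° rotation: the query point maps to (-6.475, -3.847) in the un-rotated model frame. The nearest boundary edge runs (-7.39, -3.06)→(-5.66, -5.66); distance from the point to it = 0.33 mm. The point is inside the cross-section, 0.33 mm from the nearest boundary — within the 1.8 mm shell band (3 × 0.6).

shell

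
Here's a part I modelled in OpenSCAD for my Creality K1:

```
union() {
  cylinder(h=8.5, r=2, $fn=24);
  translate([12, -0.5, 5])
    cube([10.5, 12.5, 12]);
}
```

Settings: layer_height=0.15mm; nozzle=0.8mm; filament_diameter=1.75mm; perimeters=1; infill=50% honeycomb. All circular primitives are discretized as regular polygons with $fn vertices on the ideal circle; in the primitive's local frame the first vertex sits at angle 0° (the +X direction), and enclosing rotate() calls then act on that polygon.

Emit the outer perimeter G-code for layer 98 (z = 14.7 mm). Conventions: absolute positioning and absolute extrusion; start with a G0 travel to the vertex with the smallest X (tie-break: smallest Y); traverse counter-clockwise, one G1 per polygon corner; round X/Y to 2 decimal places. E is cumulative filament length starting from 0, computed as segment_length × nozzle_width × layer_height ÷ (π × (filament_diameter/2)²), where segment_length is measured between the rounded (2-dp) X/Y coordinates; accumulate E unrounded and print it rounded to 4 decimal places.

At z = 14.7 mm: the cylinder is not intersected at this z (z outside [0, 8.5]); the cube at (12, -0.5) is present — its section is the full 10.5×12.5 rectangle; Taking the union: only the 10.5×12.5 cube at (12, -0.5) is present, so the union is just that shape — 1 connected region. The outline is a single polygon with 4 vertices. Extrusion per mm of travel: 0.8 × 0.15 / (π × 0.875²) = 0.049890. Accumulating E over each segment gives final E = 2.2949.

G0 X12.00 Y-0.50 Z14.70
G1 X22.50 Y-0.50 E0.5238
G1 X22.50 Y12.00 E1.1475
G1 X12.00 Y12.00 E1.6713
G1 X12.00 Y-0.50 E2.2949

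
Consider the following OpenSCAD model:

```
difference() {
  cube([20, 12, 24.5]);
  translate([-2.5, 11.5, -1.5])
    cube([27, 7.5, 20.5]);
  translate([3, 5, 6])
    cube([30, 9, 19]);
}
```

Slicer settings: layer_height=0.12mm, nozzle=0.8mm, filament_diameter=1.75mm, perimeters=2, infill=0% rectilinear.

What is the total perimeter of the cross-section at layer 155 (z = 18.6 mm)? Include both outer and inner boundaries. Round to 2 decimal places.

63.00 mm

At z = 18.6 mm: the cube (footprint 20×12) is included at this height (perimeter 64.00 mm); the cube at (-2.5, 11.5) is present — its section is the full 27×7.5 rectangle (perimeter 69.00 mm); the cube at (3, 5) is present — its section is the full 30×9 rectangle (perimeter 78.00 mm); Subtracting the remaining from the first: starting from the 20×12 cube, the 27×7.5 cube at (-2.5, 11.5) partially overlaps it — only the 10.00 mm² overlap (of its 202.50 mm²) is removed, clipping the outline; the 30×9 cube at (3, 5) partially overlaps it — only the 110.50 mm² overlap (of its 270.00 mm²) is removed, clipping the outline — boundary = 63.00 mm. Overall, the cross-section is a single solid region. Total boundary length (outer) = 63.00 mm.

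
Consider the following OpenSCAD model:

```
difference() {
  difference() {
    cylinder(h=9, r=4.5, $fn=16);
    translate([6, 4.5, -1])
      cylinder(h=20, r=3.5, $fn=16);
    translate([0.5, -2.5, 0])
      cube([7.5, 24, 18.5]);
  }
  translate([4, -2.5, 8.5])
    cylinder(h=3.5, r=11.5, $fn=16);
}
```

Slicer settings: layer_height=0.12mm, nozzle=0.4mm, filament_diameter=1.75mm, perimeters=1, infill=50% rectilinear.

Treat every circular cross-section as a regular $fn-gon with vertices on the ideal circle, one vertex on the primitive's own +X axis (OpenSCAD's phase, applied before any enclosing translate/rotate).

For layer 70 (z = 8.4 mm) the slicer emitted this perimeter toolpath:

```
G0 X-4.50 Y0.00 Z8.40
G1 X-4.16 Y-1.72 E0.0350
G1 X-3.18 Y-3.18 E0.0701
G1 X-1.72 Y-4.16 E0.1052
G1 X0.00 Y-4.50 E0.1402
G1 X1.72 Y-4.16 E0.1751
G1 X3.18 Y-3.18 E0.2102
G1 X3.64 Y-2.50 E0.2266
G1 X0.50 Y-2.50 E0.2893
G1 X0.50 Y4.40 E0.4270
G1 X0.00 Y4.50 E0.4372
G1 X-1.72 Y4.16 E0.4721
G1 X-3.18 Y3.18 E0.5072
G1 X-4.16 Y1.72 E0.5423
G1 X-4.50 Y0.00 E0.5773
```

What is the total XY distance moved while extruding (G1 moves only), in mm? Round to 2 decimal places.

28.93 mm

Sum the Euclidean lengths of each G1 segment: total = 28.93 mm.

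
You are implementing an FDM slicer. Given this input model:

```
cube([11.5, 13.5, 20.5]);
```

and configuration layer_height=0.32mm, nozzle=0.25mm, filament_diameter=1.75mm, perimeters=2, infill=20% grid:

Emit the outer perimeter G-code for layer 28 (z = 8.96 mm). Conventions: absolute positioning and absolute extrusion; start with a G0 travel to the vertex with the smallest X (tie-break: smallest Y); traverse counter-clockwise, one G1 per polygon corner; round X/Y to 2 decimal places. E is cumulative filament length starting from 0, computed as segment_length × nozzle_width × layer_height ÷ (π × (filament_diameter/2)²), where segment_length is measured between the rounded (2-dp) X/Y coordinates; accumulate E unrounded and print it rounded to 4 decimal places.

At z = 8.96 mm: the 11.5×13.5 cube contributes its full rectangle. The outline is a single polygon with 4 vertices. Extrusion per mm of travel: 0.25 × 0.32 / (π × 0.875²) = 0.033260. Accumulating E over each segment gives final E = 1.6630.

G0 X0.00 Y0.00 Z8.96
G1 X11.50 Y0.00 E0.3825
G1 X11.50 Y13.50 E0.8315
G1 X0.00 Y13.50 E1.2140
G1 X0.00 Y0.00 E1.6630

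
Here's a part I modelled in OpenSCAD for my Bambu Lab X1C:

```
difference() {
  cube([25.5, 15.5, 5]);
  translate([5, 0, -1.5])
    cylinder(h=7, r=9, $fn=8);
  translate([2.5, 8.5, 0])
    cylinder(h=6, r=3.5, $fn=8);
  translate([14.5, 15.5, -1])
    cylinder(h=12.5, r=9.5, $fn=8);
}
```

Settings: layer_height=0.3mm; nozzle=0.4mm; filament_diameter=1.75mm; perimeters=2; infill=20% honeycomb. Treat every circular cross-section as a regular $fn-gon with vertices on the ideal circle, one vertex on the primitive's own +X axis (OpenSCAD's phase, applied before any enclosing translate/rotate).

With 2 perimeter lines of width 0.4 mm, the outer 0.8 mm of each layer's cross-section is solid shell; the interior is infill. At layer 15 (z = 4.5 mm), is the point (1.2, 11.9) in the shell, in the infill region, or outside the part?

At z = 4.5 mm: the cube (footprint 25.5×15.5) is included at this height; the r=9 cylinder at (5, 0) gives a regular 8-gon of circumradius 9 (constant along its height); the cylinder at (2.5, 8.5): section is a regular 8-gon, circumradius r=3.5; the r=9.5 cylinder at (14.5, 15.5) contributes a regular 8-gon of circumradius 9.5; After the difference (first − rest): starting from the 25.5×15.5 cube, the r=9 cylinder at (5, 0) partially overlaps it — only the 97.10 mm² overlap (of its 229.10 mm²) is removed, clipping the outline; the r=3.5 cylinder at (2.5, 8.5) partially overlaps it — only the 18.50 mm² overlap (of its 34.65 mm²) is removed, clipping the outline; the r=9.5 cylinder at (14.5, 15.5) partially overlaps it — only the 127.63 mm² overlap (of its 255.27 mm²) is removed, clipping the outline — 1 connected region. Overall, the cross-section is a single solid region. The nearest boundary edge runs (2.50, 12.00)→(0.03, 10.97); distance from the point to it = 0.41 mm. The point is inside the cross-section, 0.41 mm from the nearest boundary — within the 0.8 mm shell band (2 × 0.4).

shell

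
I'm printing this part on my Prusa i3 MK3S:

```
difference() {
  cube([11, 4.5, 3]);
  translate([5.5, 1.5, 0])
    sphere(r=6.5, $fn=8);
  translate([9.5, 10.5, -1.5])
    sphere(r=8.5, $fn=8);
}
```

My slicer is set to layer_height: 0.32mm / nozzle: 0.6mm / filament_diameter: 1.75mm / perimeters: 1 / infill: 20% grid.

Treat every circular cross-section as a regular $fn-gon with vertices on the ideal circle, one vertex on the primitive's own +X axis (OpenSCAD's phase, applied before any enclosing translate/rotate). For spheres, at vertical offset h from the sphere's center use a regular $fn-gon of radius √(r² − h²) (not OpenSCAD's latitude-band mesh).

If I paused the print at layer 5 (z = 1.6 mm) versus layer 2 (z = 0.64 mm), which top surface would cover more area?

layer 5 (z = 1.6 mm)

Layer 5 (z = 1.6): the cube (footprint 11×4.5) is included at this height (area 49.50 mm²); the r=6.5 sphere at (5.5, 1.5) slices to a regular 8-gon of circumradius 6.300 (√(r²−h²) with h=1.6 from center) (area = (8/2)·6.300²·sin(360°/8) = 112.26 mm²); the sphere at (9.5, 10.5): section is a regular 8-gon, circumradius = √(r²−h²) = √(8.5²−3.1²) = 7.915 (area = (8/2)·7.915²·sin(360°/8) = 177.17 mm²); Subtracting the remaining from the first: starting from the 11×4.5 cube (49.50 mm²), the r=6.5 sphere at (5.5, 1.5) partially overlaps it — only the 49.03 mm² overlap (of its 112.26 mm²) is removed, clipping the outline; the r=8.5 sphere at (9.5, 10.5) partially overlaps it — only the 0.24 mm² overlap (of its 177.17 mm²) is removed, clipping the outline — area = 0.24 mm². So its area = 0.24 mm². Layer 2 (z = 0.64): the 11×4.5 cube contributes its full rectangle (area 49.50 mm²); the sphere at (5.5, 1.5): section is a regular 8-gon, circumradius = √(r²−h²) = √(6.5²−0.64²) = 6.468 (area = (8/2)·6.468²·sin(360°/8) = 118.34 mm²); the r=8.5 sphere at (9.5, 10.5) slices to a regular 8-gon of circumradius 8.226 (√(r²−h²) with h=2.14 from center) (area = (8/2)·8.226²·sin(360°/8) = 191.40 mm²); Taking the first minus the rest: starting from the 11×4.5 cube (49.50 mm²), the r=6.5 sphere at (5.5, 1.5) partially overlaps it — only the 49.32 mm² overlap (of its 118.34 mm²) is removed, clipping the outline; the r=8.5 sphere at (9.5, 10.5) partially overlaps it — only the 0.09 mm² overlap (of its 191.40 mm²) is removed, clipping the outline — area = 0.09 mm². So its area = 0.09 mm². Layer 5 is larger (0.24 vs 0.09 mm²).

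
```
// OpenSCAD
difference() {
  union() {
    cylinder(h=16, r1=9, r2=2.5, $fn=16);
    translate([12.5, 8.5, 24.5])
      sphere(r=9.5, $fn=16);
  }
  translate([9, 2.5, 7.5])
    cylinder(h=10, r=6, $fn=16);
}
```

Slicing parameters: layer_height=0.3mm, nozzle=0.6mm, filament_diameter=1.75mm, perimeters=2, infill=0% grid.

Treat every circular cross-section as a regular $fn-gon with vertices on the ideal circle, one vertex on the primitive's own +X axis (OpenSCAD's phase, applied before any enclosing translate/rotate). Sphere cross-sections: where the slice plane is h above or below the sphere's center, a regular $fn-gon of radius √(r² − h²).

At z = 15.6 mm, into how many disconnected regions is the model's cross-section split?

2

At z = 15.6 mm: the cone: at t=0.975 of its height the radius interpolates to r₁+(r₂−r₁)t = 2.663, giving a regular 16-gon of that circumradius; the r=9.5 sphere at (12.5, 8.5) contributes a regular 16-gon of circumradius √(9.5²−8.9²) = 3.323; Taking the union: the 2 present regions are separate (no shared area or edge), so areas and boundary lengths simply add and each stays a separate island — 2 connected regions; the r=6 cylinder at (9, 2.5) contributes a regular 16-gon of circumradius 6; After the difference (first − rest): starting from the result so far, the r=6 cylinder at (9, 2.5) partially overlaps it — only the 8.76 mm² overlap (of its 110.21 mm²) is removed, clipping the outline — 2 connected regions. The result has 2 disconnected regions.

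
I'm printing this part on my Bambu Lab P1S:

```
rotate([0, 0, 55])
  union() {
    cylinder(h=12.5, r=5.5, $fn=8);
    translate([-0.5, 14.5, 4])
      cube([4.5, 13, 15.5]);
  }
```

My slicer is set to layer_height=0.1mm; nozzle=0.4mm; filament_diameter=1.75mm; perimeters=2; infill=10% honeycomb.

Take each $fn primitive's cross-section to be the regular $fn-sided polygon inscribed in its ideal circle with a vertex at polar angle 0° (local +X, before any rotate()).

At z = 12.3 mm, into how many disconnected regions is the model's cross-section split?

At z = 12.3 mm: the cylinder: section is a regular 8-gon, circumradius r=5.5; the 4.5×13 cube at (-0.5, 14.5) contributes its full rectangle; Taking the union: the 2 present regions are separate (no shared area or edge), so areas and boundary lengths simply add and each stays a separate island — 2 connected regions; (rotated 55° about Z; rotation is an isometry so areas/perimeters/island counts are preserved). The result has 2 disconnected regions.

2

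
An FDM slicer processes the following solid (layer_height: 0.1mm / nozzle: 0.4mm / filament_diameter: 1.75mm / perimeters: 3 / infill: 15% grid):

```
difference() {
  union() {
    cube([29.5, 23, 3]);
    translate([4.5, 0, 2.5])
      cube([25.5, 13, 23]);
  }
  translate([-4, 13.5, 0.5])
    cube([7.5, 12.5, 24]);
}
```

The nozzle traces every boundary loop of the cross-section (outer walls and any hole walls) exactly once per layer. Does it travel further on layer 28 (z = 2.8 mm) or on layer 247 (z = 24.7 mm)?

layer 28 (z = 2.8 mm)

Layer 28 (z = 2.8): the cube is present — its section is the full 29.5×23 rectangle (perimeter 105.00 mm); the cube at (4.5, 0) is present — its section is the full 25.5×13 rectangle (perimeter 77.00 mm); Taking the union: the regions partially overlap (shared area 325.00 mm²), so the edge portions inside another operand are dropped and the merged outline is re-measured after clipping — boundary = 106.00 mm; the 7.5×12.5 cube at (-4, 13.5) contributes its full rectangle (perimeter 40.00 mm); After the difference (first − rest): starting from the result so far, the 7.5×12.5 cube at (-4, 13.5) partially overlaps it — only the 33.25 mm² overlap (of its 93.75 mm²) is removed, clipping the outline — boundary = 106.00 mm. So its perimeter = 106.00 mm. Layer 247 (z = 24.7): the cube is absent (z outside [0, 3]); the cube at (4.5, 0) (footprint 25.5×13) is included at this height (perimeter 77.00 mm); Combining (union): only the 25.5×13 cube at (4.5, 0) is present, so the union is just that shape — boundary = 77.00 mm; the cube at (-4, 13.5) does not reach this height (z outside [0.5, 24.5]); After the difference (first − rest): none of the subtracted shapes is present at this height, so that combined region is unchanged — boundary = 77.00 mm. So its perimeter = 77.00 mm. Layer 28 is larger (106.00 vs 77.00 mm).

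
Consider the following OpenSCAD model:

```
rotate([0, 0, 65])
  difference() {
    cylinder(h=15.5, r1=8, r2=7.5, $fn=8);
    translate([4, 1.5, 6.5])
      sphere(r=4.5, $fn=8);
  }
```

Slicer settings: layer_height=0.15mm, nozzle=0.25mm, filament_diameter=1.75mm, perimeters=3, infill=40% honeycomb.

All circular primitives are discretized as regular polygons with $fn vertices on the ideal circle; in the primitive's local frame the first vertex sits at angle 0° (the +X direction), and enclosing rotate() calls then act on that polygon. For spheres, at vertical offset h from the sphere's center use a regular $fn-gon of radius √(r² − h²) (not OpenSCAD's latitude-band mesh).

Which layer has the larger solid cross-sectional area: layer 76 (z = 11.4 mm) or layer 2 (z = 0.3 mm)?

Layer 76 (z = 11.4): the cone: at t=0.735 of its height the radius interpolates to r₁+(r₂−r₁)t = 7.632, giving a regular 8-gon of that circumradius (area = (8/2)·7.632²·sin(360°/8) = 164.76 mm²); the sphere at (4, 1.5) is absent (|z−center|=4.900 > r=4.5); Taking the first minus the rest: none of the subtracted shapes is present at this height, so the cone is unchanged — area = 164.76 mm²; (whole slice rotated 65° about Z — lengths, areas and connectivity unchanged). So its area = 164.76 mm². Layer 2 (z = 0.3): the cone contributes a regular 8-gon of circumradius 7.990 (interpolated between r1=8 and r2=7.5 at t=0.019) (area = (8/2)·7.990²·sin(360°/8) = 180.58 mm²); the sphere at (4, 1.5) does not reach this height (|z−center|=6.200 > r=4.5); After the difference (first − rest): none of the subtracted shapes is present at this height, so the cone is unchanged — area = 180.58 mm²; (whole slice rotated 65° about Z — lengths, areas and connectivity unchanged). So its area = 180.58 mm². Layer 2 is larger (180.58 vs 164.76 mm²).

layer 2 (z = 0.3 mm)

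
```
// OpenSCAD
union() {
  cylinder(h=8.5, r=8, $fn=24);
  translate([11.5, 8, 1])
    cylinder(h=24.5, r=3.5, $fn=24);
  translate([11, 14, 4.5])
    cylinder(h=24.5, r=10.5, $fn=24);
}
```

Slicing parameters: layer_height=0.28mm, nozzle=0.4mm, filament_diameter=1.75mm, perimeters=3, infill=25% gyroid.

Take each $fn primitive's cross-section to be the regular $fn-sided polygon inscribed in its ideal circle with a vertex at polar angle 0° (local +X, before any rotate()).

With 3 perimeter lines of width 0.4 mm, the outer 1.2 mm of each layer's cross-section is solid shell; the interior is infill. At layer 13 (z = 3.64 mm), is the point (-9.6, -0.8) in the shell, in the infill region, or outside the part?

outside

At z = 3.64 mm: the r=8 cylinder gives a regular 24-gon of circumradius 8 (constant along its height); the cylinder at (11.5, 8): section is a regular 24-gon, circumradius r=3.5; the cylinder at (11, 14) is not intersected at this z (z outside [4.5, 29]); Merging all regions: the 2 present regions are separate (no shared area or edge), so areas and boundary lengths simply add and each stays a separate island — 2 connected regions. Overall, the cross-section has 2 separate islands. The nearest boundary edge runs (-7.73, -2.07)→(-8.00, 0.00); distance from the point to it = 1.69 mm. The point is not inside any of the regions above, so it lies outside the cross-section (1.69 mm from the nearest boundary).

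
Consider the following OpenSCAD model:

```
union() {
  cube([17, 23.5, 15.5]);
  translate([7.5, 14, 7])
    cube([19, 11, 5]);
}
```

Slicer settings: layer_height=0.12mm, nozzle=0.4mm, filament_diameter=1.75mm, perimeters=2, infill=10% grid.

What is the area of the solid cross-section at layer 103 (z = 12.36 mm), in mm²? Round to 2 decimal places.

399.50 mm²

At z = 12.36 mm: the cube is present — its section is the full 17×23.5 rectangle (area 399.50 mm²); the cube at (7.5, 14) does not reach this height (z outside [7, 12]); Merging all regions: only the 17×23.5 cube is present, so the union is just that shape — area = 399.50 mm². Overall, the cross-section is a single solid region. Net area = 399.50 mm².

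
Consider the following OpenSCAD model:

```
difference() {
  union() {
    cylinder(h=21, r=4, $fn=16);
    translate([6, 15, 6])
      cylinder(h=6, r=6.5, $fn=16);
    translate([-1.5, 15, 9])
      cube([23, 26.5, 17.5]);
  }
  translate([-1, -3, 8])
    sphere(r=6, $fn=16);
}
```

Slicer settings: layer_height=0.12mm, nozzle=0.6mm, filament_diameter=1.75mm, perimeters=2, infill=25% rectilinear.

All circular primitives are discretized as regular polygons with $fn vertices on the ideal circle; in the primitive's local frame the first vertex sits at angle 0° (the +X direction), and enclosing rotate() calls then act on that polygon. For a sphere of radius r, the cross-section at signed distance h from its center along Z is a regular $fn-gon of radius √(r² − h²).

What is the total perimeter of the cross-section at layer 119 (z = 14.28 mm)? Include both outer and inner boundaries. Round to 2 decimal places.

123.97 mm

At z = 14.28 mm: the r=4 cylinder contributes a regular 16-gon of circumradius 4 (perimeter = 2·16·4.000·sin(180°/16) = 24.97 mm); the cylinder at (6, 15) is not intersected at this z (z outside [6, 12]); the 23×26.5 cube at (-1.5, 15) contributes its full rectangle (perimeter 99.00 mm); Merging all regions: the 2 present regions are separate (no shared area or edge), so areas and boundary lengths simply add and each stays a separate island — boundary = 123.97 mm; the sphere at (-1, -3) is not intersected at this z (|z−center|=6.280 > r=6); After the difference (first − rest): none of the subtracted shapes is present at this height, so that combined region is unchanged — boundary = 123.97 mm. Overall, the cross-section has 2 separate islands. Total boundary length (outer) = 123.97 mm.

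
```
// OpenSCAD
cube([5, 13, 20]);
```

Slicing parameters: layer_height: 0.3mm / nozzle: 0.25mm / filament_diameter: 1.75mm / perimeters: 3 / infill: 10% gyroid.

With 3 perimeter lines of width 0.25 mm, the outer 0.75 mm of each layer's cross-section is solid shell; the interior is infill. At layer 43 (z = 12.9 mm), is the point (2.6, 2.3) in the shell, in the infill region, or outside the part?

infill

At z = 12.9 mm: the cube (footprint 5×13) is included at this height. Overall, the cross-section is a single solid region. The nearest boundary edge runs (0.00, 0.00)→(5.00, 0.00); distance from the point to it = 2.30 mm. The point is inside the cross-section and 2.30 mm from the nearest boundary — more than the 0.75 mm shell width (3 × 0.25), so it's in the infill interior.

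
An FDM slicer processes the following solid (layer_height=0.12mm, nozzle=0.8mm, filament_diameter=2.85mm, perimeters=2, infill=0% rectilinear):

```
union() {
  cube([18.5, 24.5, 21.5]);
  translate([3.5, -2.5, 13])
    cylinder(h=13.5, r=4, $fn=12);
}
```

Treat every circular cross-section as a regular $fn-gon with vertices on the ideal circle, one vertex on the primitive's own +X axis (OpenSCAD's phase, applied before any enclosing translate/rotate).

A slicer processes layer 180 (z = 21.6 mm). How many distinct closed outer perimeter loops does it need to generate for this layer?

At z = 21.6 mm: the cube is not intersected at this z (z outside [0, 21.5]); the cylinder at (3.5, -2.5): section is a regular 12-gon, circumradius r=4; Taking the union: only the r=4 cylinder at (3.5, -2.5) is present, so the union is just that shape — 1 connected region. The result has 1 disconnected region.

1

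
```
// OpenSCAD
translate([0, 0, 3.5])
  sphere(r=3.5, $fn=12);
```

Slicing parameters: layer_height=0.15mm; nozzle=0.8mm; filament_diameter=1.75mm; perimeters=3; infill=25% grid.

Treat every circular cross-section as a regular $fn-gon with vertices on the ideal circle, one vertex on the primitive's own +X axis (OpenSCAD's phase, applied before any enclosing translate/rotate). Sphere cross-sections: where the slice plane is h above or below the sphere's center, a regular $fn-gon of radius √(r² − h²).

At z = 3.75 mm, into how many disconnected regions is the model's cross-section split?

At z = 3.75 mm: the sphere: section is a regular 12-gon, circumradius = √(r²−h²) = √(3.5²−0.25²) = 3.491. The result has 1 disconnected region.

1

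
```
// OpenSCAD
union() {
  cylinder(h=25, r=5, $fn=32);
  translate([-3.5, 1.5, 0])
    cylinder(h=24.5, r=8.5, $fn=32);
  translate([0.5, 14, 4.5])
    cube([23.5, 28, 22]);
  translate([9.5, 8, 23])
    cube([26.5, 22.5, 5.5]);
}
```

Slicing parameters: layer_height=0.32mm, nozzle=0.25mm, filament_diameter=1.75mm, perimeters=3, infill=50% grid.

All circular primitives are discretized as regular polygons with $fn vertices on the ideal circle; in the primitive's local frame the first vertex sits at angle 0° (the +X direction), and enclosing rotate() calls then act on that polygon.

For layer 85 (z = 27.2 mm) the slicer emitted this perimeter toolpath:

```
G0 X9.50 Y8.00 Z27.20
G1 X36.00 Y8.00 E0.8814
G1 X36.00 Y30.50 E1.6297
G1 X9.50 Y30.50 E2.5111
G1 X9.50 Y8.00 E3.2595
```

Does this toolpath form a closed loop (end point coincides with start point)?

Start point (G0): (9.50, 8.00). End point (last G1): the path returns to the start — closed.

yes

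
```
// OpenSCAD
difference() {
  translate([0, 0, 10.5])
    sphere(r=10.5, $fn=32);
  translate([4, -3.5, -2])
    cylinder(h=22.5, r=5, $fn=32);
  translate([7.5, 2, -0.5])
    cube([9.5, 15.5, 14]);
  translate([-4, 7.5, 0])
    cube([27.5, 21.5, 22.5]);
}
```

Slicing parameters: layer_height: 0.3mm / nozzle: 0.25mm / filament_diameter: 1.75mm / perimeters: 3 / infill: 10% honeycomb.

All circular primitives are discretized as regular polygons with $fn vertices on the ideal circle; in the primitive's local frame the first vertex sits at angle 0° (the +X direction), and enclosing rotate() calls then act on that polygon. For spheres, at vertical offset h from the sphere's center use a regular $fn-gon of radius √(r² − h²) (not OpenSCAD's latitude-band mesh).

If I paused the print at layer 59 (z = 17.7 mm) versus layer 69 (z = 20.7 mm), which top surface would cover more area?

layer 59 (z = 17.7 mm)

Layer 59 (z = 17.7): the r=10.5 sphere slices to a regular 32-gon of circumradius 7.643 (√(r²−h²) with h=7.2 from center) (area = (32/2)·7.643²·sin(360°/32) = 182.32 mm²); the cylinder at (4, -3.5): section is a regular 32-gon, circumradius r=5 (area = (32/2)·5.000²·sin(360°/32) = 78.04 mm²); the cube at (7.5, 2) is absent (z outside [-0.5, 13.5]); the 27.5×21.5 cube at (-4, 7.5) contributes its full rectangle (area 591.25 mm²); After the difference (first − rest): starting from the r=10.5 sphere (182.32 mm²), the r=5 cylinder at (4, -3.5) partially overlaps it — only the 56.14 mm² overlap (of its 78.04 mm²) is removed, clipping the outline; the 27.5×21.5 cube at (-4, 7.5) partially overlaps it — only the 0.21 mm² overlap (of its 591.25 mm²) is removed, clipping the outline — area = 125.98 mm². So its area = 125.98 mm². Layer 69 (z = 20.7): the r=10.5 sphere slices to a regular 32-gon of circumradius 2.492 (√(r²−h²) with h=10.2 from center) (area = (32/2)·2.492²·sin(360°/32) = 19.38 mm²); the cylinder at (4, -3.5) is not intersected at this z (z outside [-2, 20.5]); the cube at (7.5, 2) does not reach this height (z outside [-0.5, 13.5]); the cube at (-4, 7.5) is present — its section is the full 27.5×21.5 rectangle (area 591.25 mm²); Subtracting the remaining from the first: starting from the r=10.5 sphere (19.38 mm²), the 27.5×21.5 cube at (-4, 7.5) misses the remaining region (no effect) — area = 19.38 mm². So its area = 19.38 mm². Layer 59 is larger (125.98 vs 19.38 mm²).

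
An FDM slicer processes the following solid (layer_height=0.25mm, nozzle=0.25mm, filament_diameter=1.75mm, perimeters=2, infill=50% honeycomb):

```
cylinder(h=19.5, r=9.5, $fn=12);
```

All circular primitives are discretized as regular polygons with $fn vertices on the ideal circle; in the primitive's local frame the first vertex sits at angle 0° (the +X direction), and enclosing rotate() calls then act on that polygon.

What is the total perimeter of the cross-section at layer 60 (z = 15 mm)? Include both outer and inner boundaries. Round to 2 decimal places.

At z = 15 mm: the cylinder: section is a regular 12-gon, circumradius r=9.5 (perimeter = 2·12·9.500·sin(180°/12) = 59.01 mm). Overall, the cross-section is a single solid region. Total boundary length (outer) = 59.01 mm.

59.01 mm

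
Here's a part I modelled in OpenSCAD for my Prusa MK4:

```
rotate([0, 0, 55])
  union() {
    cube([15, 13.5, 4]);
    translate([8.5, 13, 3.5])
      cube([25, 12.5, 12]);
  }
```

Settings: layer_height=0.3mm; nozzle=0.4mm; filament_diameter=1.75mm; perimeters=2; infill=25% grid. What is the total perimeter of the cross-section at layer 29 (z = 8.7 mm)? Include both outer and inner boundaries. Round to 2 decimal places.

At z = 8.7 mm: the cube is absent (z outside [0, 4]); the 25×12.5 cube at (8.5, 13) contributes its full rectangle (perimeter 75.00 mm); Taking the union: only the 25×12.5 cube at (8.5, 13) is present, so the union is just that shape — boundary = 75.00 mm; (whole slice rotated 55° about Z — lengths, areas and connectivity unchanged). Overall, the cross-section is a single solid region. Total boundary length (outer) = 75.00 mm.

75.00 mm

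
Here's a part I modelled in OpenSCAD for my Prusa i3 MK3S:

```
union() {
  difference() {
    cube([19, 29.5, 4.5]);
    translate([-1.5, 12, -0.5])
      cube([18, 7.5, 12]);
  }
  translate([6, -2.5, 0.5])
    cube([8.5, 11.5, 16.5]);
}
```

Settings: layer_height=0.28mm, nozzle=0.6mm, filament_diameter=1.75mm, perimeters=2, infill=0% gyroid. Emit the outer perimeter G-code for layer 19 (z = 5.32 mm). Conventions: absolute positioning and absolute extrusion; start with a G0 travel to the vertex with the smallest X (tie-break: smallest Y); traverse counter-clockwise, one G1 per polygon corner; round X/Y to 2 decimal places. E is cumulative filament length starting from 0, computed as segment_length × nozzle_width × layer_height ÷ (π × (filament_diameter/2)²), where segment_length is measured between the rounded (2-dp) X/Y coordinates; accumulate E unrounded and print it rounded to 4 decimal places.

At z = 5.32 mm: the cube is absent (z outside [0, 4.5]); the cube at (-1.5, 12) is present — its section is the full 18×7.5 rectangle; Subtracting the remaining from the first: the first operand is absent here, so nothing remains; the cube at (6, -2.5) is present — its section is the full 8.5×11.5 rectangle; Combining (union): only the 8.5×11.5 cube at (6, -2.5) is present, so the union is just that shape — 1 connected region. The outline is a single polygon with 4 vertices. Extrusion per mm of travel: 0.6 × 0.28 / (π × 0.875²) = 0.069846. Accumulating E over each segment gives final E = 2.7939.

G0 X6.00 Y-2.50 Z5.32
G1 X14.50 Y-2.50 E0.5937
G1 X14.50 Y9.00 E1.3969
G1 X6.00 Y9.00 E1.9906
G1 X6.00 Y-2.50 E2.7939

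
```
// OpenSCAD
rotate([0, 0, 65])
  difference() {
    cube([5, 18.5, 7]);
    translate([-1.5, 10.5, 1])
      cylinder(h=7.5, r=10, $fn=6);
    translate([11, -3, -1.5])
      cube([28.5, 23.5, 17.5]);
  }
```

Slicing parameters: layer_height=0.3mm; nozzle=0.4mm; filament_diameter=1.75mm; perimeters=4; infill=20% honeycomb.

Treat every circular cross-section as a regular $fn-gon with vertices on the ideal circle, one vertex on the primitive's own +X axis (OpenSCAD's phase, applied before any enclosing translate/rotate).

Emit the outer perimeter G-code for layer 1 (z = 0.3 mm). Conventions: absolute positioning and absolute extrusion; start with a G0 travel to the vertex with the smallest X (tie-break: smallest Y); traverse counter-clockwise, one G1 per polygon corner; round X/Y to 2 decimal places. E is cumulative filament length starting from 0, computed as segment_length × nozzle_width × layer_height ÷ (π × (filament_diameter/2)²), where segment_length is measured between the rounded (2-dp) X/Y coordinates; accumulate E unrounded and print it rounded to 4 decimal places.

At z = 0.3 mm: the 5×18.5 cube contributes its full rectangle; the cylinder at (-1.5, 10.5) does not reach this height (z outside [1, 8.5]); the cube at (11, -3) (footprint 28.5×23.5) is included at this height; Subtracting the remaining from the first: starting from the 5×18.5 cube, the 28.5×23.5 cube at (11, -3) misses the remaining region (no effect) — 1 connected region; (rotated 65° about Z; rotation is an isometry so areas/perimeters/island counts are preserved). The outline is a single polygon with 4 vertices. Extrusion per mm of travel: 0.4 × 0.3 / (π × 0.875²) = 0.049890. Accumulating E over each segment gives final E = 2.3447.

G0 X-16.77 Y7.82 Z0.30
G1 X0.00 Y0.00 E0.9232
G1 X2.11 Y4.53 E1.1725
G1 X-14.65 Y12.35 E2.0952
G1 X-16.77 Y7.82 E2.3447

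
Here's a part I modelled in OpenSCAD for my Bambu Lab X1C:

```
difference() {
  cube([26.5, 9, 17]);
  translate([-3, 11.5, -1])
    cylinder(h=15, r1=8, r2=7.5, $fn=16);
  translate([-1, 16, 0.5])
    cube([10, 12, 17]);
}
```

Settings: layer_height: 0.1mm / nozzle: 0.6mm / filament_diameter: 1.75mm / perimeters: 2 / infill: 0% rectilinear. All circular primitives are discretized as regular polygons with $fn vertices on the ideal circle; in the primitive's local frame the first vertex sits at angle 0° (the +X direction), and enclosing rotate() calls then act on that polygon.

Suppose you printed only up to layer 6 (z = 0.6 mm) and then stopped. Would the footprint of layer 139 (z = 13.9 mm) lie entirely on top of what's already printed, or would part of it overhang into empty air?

Compare the two slices. At z = 0.6: the 26.5×9 cube contributes its full rectangle (area 238.50 mm²); the cone at (-3, 11.5) (r1=8→r2=7.5) has section circumradius 7.947 here — a regular 16-gon (area = (16/2)·7.947²·sin(360°/16) = 193.33 mm²); the cube at (-1, 16) is present — its section is the full 10×12 rectangle (area 120.00 mm²); Taking the first minus the rest: starting from the 26.5×9 cube (238.50 mm²), the cone at (-3, 11.5) partially overlaps it — only the 13.64 mm² overlap (of its 193.33 mm²) is removed, clipping the outline; the 10×12 cube at (-1, 16) misses the remaining region (no effect) — area = 224.86 mm². At z = 13.9: the cube is present — its section is the full 26.5×9 rectangle (area 238.50 mm²); the cone at (-3, 11.5): at t=0.993 of its height the radius interpolates to r₁+(r₂−r₁)t = 7.503, giving a regular 16-gon of that circumradius (area = (16/2)·7.503²·sin(360°/16) = 172.36 mm²); the cube at (-1, 16) is present — its section is the full 10×12 rectangle (area 120.00 mm²); After the difference (first − rest): starting from the 26.5×9 cube (238.50 mm²), the cone at (-3, 11.5) partially overlaps it — only the 10.84 mm² overlap (of its 172.36 mm²) is removed, clipping the outline; the 10×12 cube at (-1, 16) misses the remaining region (no effect) — area = 227.66 mm². Checking containment: at z = 13.9 the cross-section extends beyond the z = 0.6 cross-section by about 2.80 mm².

part overhangs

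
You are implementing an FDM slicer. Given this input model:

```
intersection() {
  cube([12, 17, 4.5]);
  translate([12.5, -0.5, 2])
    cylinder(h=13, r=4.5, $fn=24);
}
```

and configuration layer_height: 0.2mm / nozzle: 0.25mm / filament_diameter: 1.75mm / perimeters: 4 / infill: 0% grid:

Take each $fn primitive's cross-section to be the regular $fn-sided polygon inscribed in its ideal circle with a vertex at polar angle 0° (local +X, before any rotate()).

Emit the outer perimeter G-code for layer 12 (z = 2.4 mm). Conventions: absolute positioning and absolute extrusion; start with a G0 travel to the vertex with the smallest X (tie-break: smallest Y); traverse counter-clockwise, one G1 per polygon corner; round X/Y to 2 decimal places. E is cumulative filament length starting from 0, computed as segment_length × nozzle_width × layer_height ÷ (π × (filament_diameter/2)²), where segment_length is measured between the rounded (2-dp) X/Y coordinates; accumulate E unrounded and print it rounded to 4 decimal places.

G0 X8.07 Y0.00 Z2.40
G1 X12.00 Y0.00 E0.0817
G1 X12.00 Y3.93 E0.1634
G1 X11.34 Y3.85 E0.1772
G1 X10.25 Y3.40 E0.2017
G1 X9.32 Y2.68 E0.2262
G1 X8.60 Y1.75 E0.2506
G1 X8.15 Y0.66 E0.2751
G1 X8.07 Y0.00 E0.2890

At z = 2.4 mm: the 12×17 cube contributes its full rectangle; the cylinder at (12.5, -0.5): section is a regular 24-gon, circumradius r=4.5; Keeping only the common overlap: the r=4.5 cylinder at (12.5, -0.5) partially overlaps the 12×17 cube; clipping to the common part keeps 11.51 mm² — 1 connected region. The outline is a single polygon with 8 vertices. Extrusion per mm of travel: 0.25 × 0.2 / (π × 0.875²) = 0.020788. Accumulating E over each segment gives final E = 0.2890.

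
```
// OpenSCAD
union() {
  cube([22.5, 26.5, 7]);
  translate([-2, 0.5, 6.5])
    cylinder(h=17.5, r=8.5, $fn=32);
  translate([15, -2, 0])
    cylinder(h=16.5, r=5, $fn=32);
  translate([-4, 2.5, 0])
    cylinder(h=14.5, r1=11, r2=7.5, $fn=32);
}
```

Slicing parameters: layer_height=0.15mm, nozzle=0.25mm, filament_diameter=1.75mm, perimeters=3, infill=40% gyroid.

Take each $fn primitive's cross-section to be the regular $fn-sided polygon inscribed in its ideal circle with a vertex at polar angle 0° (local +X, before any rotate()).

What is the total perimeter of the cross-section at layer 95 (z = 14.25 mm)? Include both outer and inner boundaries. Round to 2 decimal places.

87.75 mm

At z = 14.25 mm: the cube is absent (z outside [0, 7]); the cylinder at (-2, 0.5): section is a regular 32-gon, circumradius r=8.5 (perimeter = 2·32·8.500·sin(180°/32) = 53.32 mm); the r=5 cylinder at (15, -2) gives a regular 32-gon of circumradius 5 (constant along its height) (perimeter = 2·32·5.000·sin(180°/32) = 31.37 mm); the cone at (-4, 2.5) (r1=11→r2=7.5) has section circumradius 7.560 here — a regular 32-gon (perimeter = 2·32·7.560·sin(180°/32) = 47.43 mm); Combining (union): the regions partially overlap (shared area 154.38 mm²), so the edge portions inside another operand are dropped and the merged outline is re-measured after clipping — boundary = 87.75 mm. Overall, the cross-section has 2 separate islands. Total boundary length (outer) = 87.75 mm.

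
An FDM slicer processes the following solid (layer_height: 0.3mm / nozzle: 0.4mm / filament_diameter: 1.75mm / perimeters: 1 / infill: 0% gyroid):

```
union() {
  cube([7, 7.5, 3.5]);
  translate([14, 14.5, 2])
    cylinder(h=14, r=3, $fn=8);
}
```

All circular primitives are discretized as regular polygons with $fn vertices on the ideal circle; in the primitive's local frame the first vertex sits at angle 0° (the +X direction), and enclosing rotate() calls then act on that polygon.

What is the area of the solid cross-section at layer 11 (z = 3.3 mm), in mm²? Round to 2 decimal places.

At z = 3.3 mm: the 7×7.5 cube contributes its full rectangle (area 52.50 mm²); the cylinder at (14, 14.5): section is a regular 8-gon, circumradius r=3 (area = (8/2)·3.000²·sin(360°/8) = 25.46 mm²); Merging all regions: the 2 present regions are separate (no shared area or edge), so areas and boundary lengths simply add and each stays a separate island — area = 77.96 mm². Overall, the cross-section has 2 separate islands. Net area = 77.96 mm².

77.96 mm²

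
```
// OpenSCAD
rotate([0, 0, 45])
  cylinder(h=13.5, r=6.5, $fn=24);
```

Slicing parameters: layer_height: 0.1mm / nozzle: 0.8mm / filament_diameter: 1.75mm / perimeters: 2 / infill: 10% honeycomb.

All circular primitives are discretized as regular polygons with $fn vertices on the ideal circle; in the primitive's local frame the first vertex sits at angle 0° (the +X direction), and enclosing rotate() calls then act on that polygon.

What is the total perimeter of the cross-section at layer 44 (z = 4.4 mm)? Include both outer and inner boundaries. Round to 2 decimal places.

40.72 mm

At z = 4.4 mm: the r=6.5 cylinder contributes a regular 24-gon of circumradius 6.5 (perimeter = 2·24·6.500·sin(180°/24) = 40.72 mm); (whole slice rotated 45° about Z — lengths, areas and connectivity unchanged). Overall, the cross-section is a single solid region. Total boundary length (outer) = 40.72 mm.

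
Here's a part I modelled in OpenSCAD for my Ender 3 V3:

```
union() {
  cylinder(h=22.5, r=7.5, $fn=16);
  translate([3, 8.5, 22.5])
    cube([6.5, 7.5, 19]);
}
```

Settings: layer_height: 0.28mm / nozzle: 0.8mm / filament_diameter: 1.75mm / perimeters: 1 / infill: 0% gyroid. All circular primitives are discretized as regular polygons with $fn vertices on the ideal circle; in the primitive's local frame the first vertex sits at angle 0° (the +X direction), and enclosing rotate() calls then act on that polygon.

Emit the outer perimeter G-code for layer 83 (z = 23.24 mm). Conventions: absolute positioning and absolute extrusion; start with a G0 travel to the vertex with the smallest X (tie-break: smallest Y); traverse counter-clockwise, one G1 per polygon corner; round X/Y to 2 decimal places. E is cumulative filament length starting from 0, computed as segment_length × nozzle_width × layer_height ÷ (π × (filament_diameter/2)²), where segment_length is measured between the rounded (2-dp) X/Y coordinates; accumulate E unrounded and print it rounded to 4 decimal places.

At z = 23.24 mm: the cylinder is absent (z outside [0, 22.5]); the cube at (3, 8.5) (footprint 6.5×7.5) is included at this height; Taking the union: only the 6.5×7.5 cube at (3, 8.5) is present, so the union is just that shape — 1 connected region. The outline is a single polygon with 4 vertices. Extrusion per mm of travel: 0.8 × 0.28 / (π × 0.875²) = 0.093128. Accumulating E over each segment gives final E = 2.6076.

G0 X3.00 Y8.50 Z23.24
G1 X9.50 Y8.50 E0.6053
G1 X9.50 Y16.00 E1.3038
G1 X3.00 Y16.00 E1.9091
G1 X3.00 Y8.50 E2.6076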